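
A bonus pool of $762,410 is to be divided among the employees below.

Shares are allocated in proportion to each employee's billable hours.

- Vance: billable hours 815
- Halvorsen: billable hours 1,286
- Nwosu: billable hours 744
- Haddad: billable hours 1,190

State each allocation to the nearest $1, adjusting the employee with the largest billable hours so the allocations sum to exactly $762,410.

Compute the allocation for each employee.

Vance: $153,994 | Halvorsen: $242,988 | Nwosu: $140,578 | Haddad: $224,850

Combined billable hours = 815 + 1,286 + 744 + 1,190 = 4,035.
Pro-rata amounts: Vance 153,993.59; Halvorsen 242,988.66; Nwosu 140,578.20; Haddad 224,849.54.
Rounded to nearest $1: Vance $153,994; Halvorsen $242,989; Nwosu $140,578; Haddad $224,850. Sum = $762,411.
Difference $762,410 − $762,411 = −$1 applied to largest billable hours (Halvorsen): Halvorsen becomes $242,988.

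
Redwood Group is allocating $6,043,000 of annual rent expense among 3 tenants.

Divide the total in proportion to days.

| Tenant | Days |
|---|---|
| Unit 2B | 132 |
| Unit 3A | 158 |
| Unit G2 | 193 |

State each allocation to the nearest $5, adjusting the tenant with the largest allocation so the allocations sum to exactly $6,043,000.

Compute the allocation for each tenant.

Unit 2B: $1,651,505; Unit 3A: $1,976,800; Unit G2: $2,414,695

Combined days = 483.
Raw shares: Unit 2B 132/483 × $6,043,000 = 1,651,503.11; Unit 3A 158/483 × $6,043,000 = 1,976,799.17; Unit G2 193/483 × $6,043,000 = 2,414,697.72.
After rounding ($5): Unit 2B $1,651,505; Unit 3A $1,976,800; Unit G2 $2,414,700. Sum = $6,043,005.
Difference $6,043,000 − $6,043,005 = −$5 applied to largest allocation (Unit G2): Unit G2 becomes $2,414,695.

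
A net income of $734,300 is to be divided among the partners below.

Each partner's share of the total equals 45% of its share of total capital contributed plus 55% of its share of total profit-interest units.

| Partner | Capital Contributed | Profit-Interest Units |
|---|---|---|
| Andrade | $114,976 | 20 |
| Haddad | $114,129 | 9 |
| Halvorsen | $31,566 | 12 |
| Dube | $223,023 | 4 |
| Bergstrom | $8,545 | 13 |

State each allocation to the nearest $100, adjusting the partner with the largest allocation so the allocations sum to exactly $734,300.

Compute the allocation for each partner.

Andrade: $216,400 | Haddad: $139,300 | Halvorsen: $104,700 | Dube: $177,600 | Bergstrom: $96,300

Totals — capital contributed 492,239, profit-interest units 58.
Composite weights (45% capital contributed + 55% profit-interest units): Andrade 0.2948; Haddad 0.1897; Halvorsen 0.1427; Dube 0.2418; Bergstrom 0.1311.
Pro-rata amounts: Andrade 216,446.00; Haddad 139,282.34; Halvorsen 104,748.21; Dube 177,565.81; Bergstrom 96,257.64.
Rounded to nearest $100: Andrade $216,400; Haddad $139,300; Halvorsen $104,700; Dube $177,600; Bergstrom $96,300. Sum = $734,300.
No rounding difference to absorb.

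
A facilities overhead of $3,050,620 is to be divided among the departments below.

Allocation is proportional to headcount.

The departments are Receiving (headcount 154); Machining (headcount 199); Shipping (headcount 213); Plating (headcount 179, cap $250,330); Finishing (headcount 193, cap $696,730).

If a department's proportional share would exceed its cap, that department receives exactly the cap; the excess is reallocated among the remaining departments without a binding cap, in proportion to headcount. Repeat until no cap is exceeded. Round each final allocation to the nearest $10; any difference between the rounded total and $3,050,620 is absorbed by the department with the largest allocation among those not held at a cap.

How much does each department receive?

Total headcount = 938.
Unconstrained shares: Receiving 500,848.06; Machining 647,199.77; Shipping 692,731.41; Plating 582,154.56; Finishing 627,686.20.
Held at cap: Plating ($250,330); residual $2,800,290 reallocated over remaining headcount 759.
Held at cap: Finishing ($696,730); residual $2,103,560 reallocated over remaining headcount 566.
Redistributed shares: Receiving 572,346.71 → $572,350; Machining 739,590.88 → $739,590; Shipping 791,622.40 → $791,620.

Receiving: $572,350 · Machining: $739,590 · Shipping: $791,620 · Plating: $250,330 · Finishing: $696,730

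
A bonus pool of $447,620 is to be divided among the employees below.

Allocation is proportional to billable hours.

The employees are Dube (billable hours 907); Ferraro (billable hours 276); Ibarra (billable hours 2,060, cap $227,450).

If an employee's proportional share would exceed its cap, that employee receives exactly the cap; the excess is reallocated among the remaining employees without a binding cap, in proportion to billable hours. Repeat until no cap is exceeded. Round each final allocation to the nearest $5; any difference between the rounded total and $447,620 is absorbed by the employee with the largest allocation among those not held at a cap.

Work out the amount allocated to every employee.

Dube: $168,805; Ferraro: $51,365; Ibarra: $227,450

Total billable hours = 3,243.
Unconstrained shares: Dube 125,190.05; Ferraro 38,095.32; Ibarra 284,334.63.
Held at cap: Ibarra ($227,450); residual $220,170 reallocated over remaining billable hours 1,183.
Shares after redistribution: Dube 168,803.20 → $168,805; Ferraro 51,366.80 → $51,365.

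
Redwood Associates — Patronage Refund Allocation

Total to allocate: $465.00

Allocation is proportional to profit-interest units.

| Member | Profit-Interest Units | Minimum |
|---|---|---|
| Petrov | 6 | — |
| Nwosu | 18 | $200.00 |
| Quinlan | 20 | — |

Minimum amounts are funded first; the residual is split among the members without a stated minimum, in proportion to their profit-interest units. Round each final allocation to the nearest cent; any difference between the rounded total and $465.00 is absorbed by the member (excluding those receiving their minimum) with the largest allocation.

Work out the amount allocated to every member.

Petrov: $61.15 · Nwosu: $200.00 · Quinlan: $203.85

Guaranteed amounts: Nwosu $200.00. Remaining pool $265.00.
Remaining pool split over remaining profit-interest units 26: Petrov 61.1538 → $61.15; Quinlan 203.8462 → $203.85.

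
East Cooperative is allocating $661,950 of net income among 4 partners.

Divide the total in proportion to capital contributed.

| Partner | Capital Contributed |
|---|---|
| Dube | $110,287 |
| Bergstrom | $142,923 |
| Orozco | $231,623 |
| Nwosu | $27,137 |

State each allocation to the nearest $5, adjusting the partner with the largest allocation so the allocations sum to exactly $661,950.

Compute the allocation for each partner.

Combined capital contributed = 511,970.
Unrounded shares: Dube 110,287/511,970 × $661,950 = 142,595.23; Bergstrom 142,923/511,970 × $661,950 = 184,791.84; Orozco 231,623/511,970 × $661,950 = 299,476.23; Nwosu 27,137/511,970 × $661,950 = 35,086.70.
After rounding ($5): Dube $142,595; Bergstrom $184,790; Orozco $299,475; Nwosu $35,085. Sum = $661,945.
Difference $661,950 − $661,945 = +$5 applied to largest allocation (Orozco): Orozco becomes $299,480.

Dube: $142,595; Bergstrom: $184,790; Orozco: $299,480; Nwosu: $35,085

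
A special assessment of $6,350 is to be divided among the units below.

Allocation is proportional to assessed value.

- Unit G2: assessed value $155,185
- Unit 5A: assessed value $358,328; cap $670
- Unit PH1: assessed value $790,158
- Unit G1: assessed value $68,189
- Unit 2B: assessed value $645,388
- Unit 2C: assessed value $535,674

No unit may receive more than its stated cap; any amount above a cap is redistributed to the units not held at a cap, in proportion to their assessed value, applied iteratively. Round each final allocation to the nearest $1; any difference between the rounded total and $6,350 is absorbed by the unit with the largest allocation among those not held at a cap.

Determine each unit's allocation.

Unit G2: $402 | Unit 5A: $670 | Unit PH1: $2,046 | Unit G1: $176 | Unit 2B: $1,670 | Unit 2C: $1,386

Assessed value total: 2,552,922.
Proportional shares (ignoring caps): Unit G2 386.00; Unit 5A 891.29; Unit PH1 1,965.40; Unit G1 169.61; Unit 2B 1,605.30; Unit 2C 1,332.41.
Cap binds for Unit 5A ($670); residual $5,680 reallocated over remaining assessed value 2,194,594.
Redistributed shares: Unit G2 401.65 → $402; Unit PH1 2,045.07 → $2,045; Unit G1 176.49 → $176; Unit 2B 1,670.38 → $1,670; Unit 2C 1,386.42 → $1,386.
Rounding difference +$1 applied to Unit PH1 → $2,046.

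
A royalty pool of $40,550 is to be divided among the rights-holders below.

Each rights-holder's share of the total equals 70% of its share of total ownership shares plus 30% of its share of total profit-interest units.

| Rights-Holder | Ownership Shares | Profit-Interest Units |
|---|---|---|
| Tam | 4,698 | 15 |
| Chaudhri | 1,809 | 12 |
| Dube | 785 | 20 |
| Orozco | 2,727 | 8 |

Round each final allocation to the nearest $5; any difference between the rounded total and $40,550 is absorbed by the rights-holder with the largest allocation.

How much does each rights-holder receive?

Tam: $16,625; Chaudhri: $7,780; Dube: $6,650; Orozco: $9,495

Totals — ownership shares 10,019, profit-interest units 55.
Combined weights (70% ownership shares + 30% profit-interest units): Tam 0.4101; Chaudhri 0.1918; Dube 0.1639; Orozco 0.2342.
Proportional shares: Tam 16,627.71; Chaudhri 7,779.29; Dube 6,647.63; Orozco 9,495.36.
After rounding ($5): Tam $16,630; Chaudhri $7,780; Dube $6,650; Orozco $9,495. Sum = $40,555.
Difference $40,550 − $40,555 = −$5 applied to largest allocation (Tam): Tam becomes $16,625.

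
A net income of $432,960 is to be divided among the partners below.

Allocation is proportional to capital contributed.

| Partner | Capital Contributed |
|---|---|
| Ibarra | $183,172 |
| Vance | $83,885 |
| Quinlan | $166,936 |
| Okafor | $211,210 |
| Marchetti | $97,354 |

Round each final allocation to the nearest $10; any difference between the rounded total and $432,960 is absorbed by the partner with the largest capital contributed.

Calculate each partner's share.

Ibarra: $106,800; Vance: $48,910; Quinlan: $97,330; Okafor: $123,160; Marchetti: $56,760

Combined capital contributed = 742,557.
Unrounded shares: Ibarra 183,172/742,557 × $432,960 = 106,801.43; Vance 83,885/742,557 × $432,960 = 48,910.52; Quinlan 166,936/742,557 × $432,960 = 97,334.76; Okafor 211,210/742,557 × $432,960 = 123,149.44; Marchetti 97,354/742,557 × $432,960 = 56,763.84.
At nearest $10: Ibarra $106,800; Vance $48,910; Quinlan $97,330; Okafor $123,150; Marchetti $56,760. Sum = $432,950.
Difference $432,960 − $432,950 = +$10 applied to largest capital contributed (Okafor): Okafor becomes $123,160.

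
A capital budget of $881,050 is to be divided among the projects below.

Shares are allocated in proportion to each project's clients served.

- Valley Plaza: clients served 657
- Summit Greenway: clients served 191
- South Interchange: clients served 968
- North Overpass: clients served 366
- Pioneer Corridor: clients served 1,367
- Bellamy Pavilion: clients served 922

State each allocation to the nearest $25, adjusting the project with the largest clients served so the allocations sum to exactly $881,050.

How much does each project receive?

Clients served total: 4,471.
Proportional shares: Valley Plaza 657/4,471 × $881,050 = 129,467.65; Summit Greenway 191/4,471 × $881,050 = 37,638.24; South Interchange 968/4,471 × $881,050 = 190,752.94; North Overpass 366/4,471 × $881,050 = 72,123.53; Pioneer Corridor 1,367/4,471 × $881,050 = 269,379.41; Bellamy Pavilion 922/4,471 × $881,050 = 181,688.24.
Rounded to nearest $25: Valley Plaza $129,475; Summit Greenway $37,650; South Interchange $190,750; North Overpass $72,125; Pioneer Corridor $269,375; Bellamy Pavilion $181,700. Sum = $881,075.
Difference $881,050 − $881,075 = −$25 applied to largest clients served (Pioneer Corridor): Pioneer Corridor becomes $269,350.

Valley Plaza: $129,475 | Summit Greenway: $37,650 | South Interchange: $190,750 | North Overpass: $72,125 | Pioneer Corridor: $269,350 | Bellamy Pavilion: $181,700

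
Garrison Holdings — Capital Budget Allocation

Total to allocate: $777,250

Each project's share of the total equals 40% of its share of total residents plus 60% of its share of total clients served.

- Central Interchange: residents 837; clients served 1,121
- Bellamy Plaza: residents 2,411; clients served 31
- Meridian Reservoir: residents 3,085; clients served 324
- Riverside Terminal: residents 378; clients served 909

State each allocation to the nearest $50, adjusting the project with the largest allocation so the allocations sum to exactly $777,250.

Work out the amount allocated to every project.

Residents total 6,711; clients served total 2,385.
Combined weights (40% residents + 60% clients served): Central Interchange 0.3319; Bellamy Plaza 0.1515; Meridian Reservoir 0.2654; Riverside Terminal 0.2512.
Proportional shares: Central Interchange 257,969.91; Bellamy Plaza 117,755.79; Meridian Reservoir 206,271.77; Riverside Terminal 195,252.52.
At nearest $50: Central Interchange $257,950; Bellamy Plaza $117,750; Meridian Reservoir $206,250; Riverside Terminal $195,250. Sum = $777,200.
Difference $777,250 − $777,200 = +$50 applied to largest allocation (Central Interchange): Central Interchange becomes $258,000.

Central Interchange: $258,000 · Bellamy Plaza: $117,750 · Meridian Reservoir: $206,250 · Riverside Terminal: $195,250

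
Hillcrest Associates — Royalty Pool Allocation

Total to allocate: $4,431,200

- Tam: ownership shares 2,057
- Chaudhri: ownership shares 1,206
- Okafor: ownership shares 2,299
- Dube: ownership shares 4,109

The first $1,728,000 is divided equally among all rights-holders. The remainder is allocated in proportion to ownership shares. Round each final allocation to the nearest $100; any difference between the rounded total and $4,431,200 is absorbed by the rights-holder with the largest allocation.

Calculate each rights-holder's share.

First tranche $1,728,000 split equally: $432,000 each.
Remainder $2,703,200 by ownership shares (total 9,671): Tam 574,964.57 → $575,000; Chaudhri 337,096.39 → $337,100; Okafor 642,607.47 → $642,600; Dube 1,148,531.57 → $1,148,500.
Totals: Tam $432,000 + $575,000 = $1,007,000; Chaudhri $432,000 + $337,100 = $769,100; Okafor $432,000 + $642,600 = $1,074,600; Dube $432,000 + $1,148,500 = $1,580,500.

Tam: $1,007,000 · Chaudhri: $769,100 · Okafor: $1,074,600 · Dube: $1,580,500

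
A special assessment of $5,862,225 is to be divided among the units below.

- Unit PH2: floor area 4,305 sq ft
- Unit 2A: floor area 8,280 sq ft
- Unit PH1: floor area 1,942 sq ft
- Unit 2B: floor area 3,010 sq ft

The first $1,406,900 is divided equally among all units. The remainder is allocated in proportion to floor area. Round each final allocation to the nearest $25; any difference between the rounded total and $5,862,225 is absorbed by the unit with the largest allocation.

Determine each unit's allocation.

Unit PH2: $1,445,425; Unit 2A: $2,455,275; Unit PH1: $845,100; Unit 2B: $1,116,425

Equal tier: $1,406,900 ÷ 4 = $351,725 apiece.
Remainder $4,455,325 by floor area (total 17,537): Unit PH2 1,093,697.56 → $1,093,700; Unit 2A 2,103,557.68 → $2,103,550; Unit PH1 493,370.65 → $493,375; Unit 2B 764,699.11 → $764,700.
Totals: Unit PH2 $351,725 + $1,093,700 = $1,445,425; Unit 2A $351,725 + $2,103,550 = $2,455,275; Unit PH1 $351,725 + $493,375 = $845,100; Unit 2B $351,725 + $764,700 = $1,116,425.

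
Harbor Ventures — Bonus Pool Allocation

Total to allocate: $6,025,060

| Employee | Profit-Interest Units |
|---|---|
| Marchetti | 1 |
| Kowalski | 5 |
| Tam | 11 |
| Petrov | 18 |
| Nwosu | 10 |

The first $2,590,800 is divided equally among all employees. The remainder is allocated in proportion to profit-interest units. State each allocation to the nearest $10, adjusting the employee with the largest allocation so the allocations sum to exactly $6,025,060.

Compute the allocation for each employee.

First tranche $2,590,800 split equally: $518,160 each.
Remainder $3,434,260 by profit-interest units (total 45): Marchetti 76,316.89 → $76,320; Kowalski 381,584.44 → $381,580; Tam 839,485.78 → $839,490; Petrov 1,373,704.00 → $1,373,700; Nwosu 763,168.89 → $763,170.
Totals: Marchetti $518,160 + $76,320 = $594,480; Kowalski $518,160 + $381,580 = $899,740; Tam $518,160 + $839,490 = $1,357,650; Petrov $518,160 + $1,373,700 = $1,891,860; Nwosu $518,160 + $763,170 = $1,281,330.

Marchetti: $594,480; Kowalski: $899,740; Tam: $1,357,650; Petrov: $1,891,860; Nwosu: $1,281,330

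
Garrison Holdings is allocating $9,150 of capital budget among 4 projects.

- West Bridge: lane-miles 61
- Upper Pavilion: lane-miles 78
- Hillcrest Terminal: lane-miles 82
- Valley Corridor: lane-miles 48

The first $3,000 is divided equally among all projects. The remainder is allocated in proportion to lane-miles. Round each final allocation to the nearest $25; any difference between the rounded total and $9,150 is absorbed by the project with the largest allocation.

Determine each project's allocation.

West Bridge: $2,150; Upper Pavilion: $2,525; Hillcrest Terminal: $2,625; Valley Corridor: $1,850

Equal tier: $3,000 ÷ 4 = $750 apiece.
Remainder $6,150 by lane-miles (total 269): West Bridge 1,394.61 → $1,400; Upper Pavilion 1,783.27 → $1,775; Hillcrest Terminal 1,874.72 → $1,875; Valley Corridor 1,097.40 → $1,100.
Totals: West Bridge $750 + $1,400 = $2,150; Upper Pavilion $750 + $1,775 = $2,525; Hillcrest Terminal $750 + $1,875 = $2,625; Valley Corridor $750 + $1,100 = $1,850.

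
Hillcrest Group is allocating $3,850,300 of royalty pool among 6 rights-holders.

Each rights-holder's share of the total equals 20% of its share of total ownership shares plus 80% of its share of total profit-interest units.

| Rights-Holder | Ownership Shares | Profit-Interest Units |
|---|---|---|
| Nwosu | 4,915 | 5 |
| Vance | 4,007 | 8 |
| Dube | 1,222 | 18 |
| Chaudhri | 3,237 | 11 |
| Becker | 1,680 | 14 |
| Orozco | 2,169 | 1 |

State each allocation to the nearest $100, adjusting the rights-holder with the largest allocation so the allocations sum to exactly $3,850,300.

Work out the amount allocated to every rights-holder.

Nwosu: $489,900 · Vance: $611,400 · Dube: $1,027,300 · Chaudhri: $739,100 · Becker: $831,600 · Orozco: $151,000

Ownership shares total 17,230; profit-interest units total 57.
Composite weights (20% ownership shares + 80% profit-interest units): Nwosu 0.1272; Vance 0.1588; Dube 0.2668; Chaudhri 0.1920; Becker 0.2160; Orozco 0.0392.
Raw shares: Nwosu 489,862.47; Vance 611,399.15; Dube 1,027,322.19; Chaudhri 739,103.45; Becker 831,634.38; Orozco 150,978.37.
At nearest $100: Nwosu $489,900; Vance $611,400; Dube $1,027,300; Chaudhri $739,100; Becker $831,600; Orozco $151,000. Sum = $3,850,300.
Rounded total matches; no reconciliation needed.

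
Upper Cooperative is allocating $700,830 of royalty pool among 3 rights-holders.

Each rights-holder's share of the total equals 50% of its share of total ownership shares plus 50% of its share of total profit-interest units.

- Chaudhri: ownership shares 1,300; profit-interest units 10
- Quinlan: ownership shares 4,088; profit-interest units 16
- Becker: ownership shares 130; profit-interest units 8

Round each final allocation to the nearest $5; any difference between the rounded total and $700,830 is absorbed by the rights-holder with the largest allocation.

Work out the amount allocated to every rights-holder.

Totals — ownership shares 5,518, profit-interest units 34.
Blended shares (50% ownership shares + 50% profit-interest units): Chaudhri 0.2649; Quinlan 0.6057; Becker 0.1294.
Pro-rata amounts: Chaudhri 185,618.42; Quinlan 424,505.48; Becker 90,706.11.
After rounding ($5): Chaudhri $185,620; Quinlan $424,505; Becker $90,705. Sum = $700,830.
Sum already equals the total — no adjustment.

Chaudhri: $185,620 · Quinlan: $424,505 · Becker: $90,705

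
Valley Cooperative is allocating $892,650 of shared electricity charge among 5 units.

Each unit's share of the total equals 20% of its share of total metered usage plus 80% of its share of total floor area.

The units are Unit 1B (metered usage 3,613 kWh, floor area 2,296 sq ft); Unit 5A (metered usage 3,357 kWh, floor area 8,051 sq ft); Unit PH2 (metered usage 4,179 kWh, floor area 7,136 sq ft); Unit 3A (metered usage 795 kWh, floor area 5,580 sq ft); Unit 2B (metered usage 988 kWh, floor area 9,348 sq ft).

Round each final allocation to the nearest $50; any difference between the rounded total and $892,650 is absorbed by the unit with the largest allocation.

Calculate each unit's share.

Unit 1B: $100,450 · Unit 5A: $223,800 · Unit PH2: $214,900 · Unit 3A: $133,900 · Unit 2B: $219,600

Totals — metered usage 12,932, floor area 32,411.
Combined weights (20% metered usage + 80% floor area): Unit 1B 0.1125; Unit 5A 0.2506; Unit PH2 0.2408; Unit 3A 0.1500; Unit 2B 0.2460.
Pro-rata amounts: Unit 1B 100,466.88; Unit 5A 223,734.13; Unit PH2 214,921.65; Unit 3A 133,920.80; Unit 2B 219,606.54.
Rounded to nearest $50: Unit 1B $100,450; Unit 5A $223,750; Unit PH2 $214,900; Unit 3A $133,900; Unit 2B $219,600. Sum = $892,600.
Difference $892,650 − $892,600 = +$50 applied to largest allocation (Unit 5A): Unit 5A becomes $223,800.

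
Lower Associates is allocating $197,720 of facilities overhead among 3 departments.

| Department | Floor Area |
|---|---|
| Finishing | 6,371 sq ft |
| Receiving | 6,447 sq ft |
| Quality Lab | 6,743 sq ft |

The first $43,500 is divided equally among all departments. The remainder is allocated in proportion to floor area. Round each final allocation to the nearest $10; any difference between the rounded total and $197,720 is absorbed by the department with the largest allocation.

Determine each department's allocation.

First tranche $43,500 split equally: $14,500 each.
Remainder $154,220 by floor area (total 19,561): Finishing 50,229.31 → $50,230; Receiving 50,828.50 → $50,830; Quality Lab 53,162.18 → $53,160.
Totals: Finishing $14,500 + $50,230 = $64,730; Receiving $14,500 + $50,830 = $65,330; Quality Lab $14,500 + $53,160 = $67,660.

Finishing: $64,730; Receiving: $65,330; Quality Lab: $67,660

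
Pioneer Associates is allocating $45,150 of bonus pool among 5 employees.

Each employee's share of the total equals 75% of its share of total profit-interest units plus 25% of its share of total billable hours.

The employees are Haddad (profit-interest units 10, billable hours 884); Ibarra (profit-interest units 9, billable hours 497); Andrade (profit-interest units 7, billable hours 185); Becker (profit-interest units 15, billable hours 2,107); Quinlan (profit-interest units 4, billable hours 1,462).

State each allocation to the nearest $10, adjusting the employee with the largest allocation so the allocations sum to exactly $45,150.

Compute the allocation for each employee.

Profit-interest units total 45; billable hours total 5,135.
Blended shares (75% profit-interest units + 25% billable hours): Haddad 0.2097; Ibarra 0.1742; Andrade 0.1257; Becker 0.3526; Quinlan 0.1378.
Unrounded shares: Haddad 9,468.16; Ibarra 7,864.98; Andrade 5,674.16; Becker 15,919.00; Quinlan 6,223.70.
After rounding ($10): Haddad $9,470; Ibarra $7,860; Andrade $5,670; Becker $15,920; Quinlan $6,220. Sum = $45,140.
Difference $45,150 − $45,140 = +$10 applied to largest allocation (Becker): Becker becomes $15,930.

Haddad: $9,470 | Ibarra: $7,860 | Andrade: $5,670 | Becker: $15,930 | Quinlan: $6,220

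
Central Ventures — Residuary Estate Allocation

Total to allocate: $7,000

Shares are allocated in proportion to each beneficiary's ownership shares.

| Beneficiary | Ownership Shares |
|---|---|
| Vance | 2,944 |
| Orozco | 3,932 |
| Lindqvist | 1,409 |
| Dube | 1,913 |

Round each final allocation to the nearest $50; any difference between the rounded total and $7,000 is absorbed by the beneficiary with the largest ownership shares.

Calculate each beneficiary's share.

Sum of ownership shares: 10,198.
Raw shares: Vance 2,944/10,198 × $7,000 = 2,020.79; Orozco 3,932/10,198 × $7,000 = 2,698.96; Lindqvist 1,409/10,198 × $7,000 = 967.15; Dube 1,913/10,198 × $7,000 = 1,313.10.
At nearest $50: Vance $2,000; Orozco $2,700; Lindqvist $950; Dube $1,300. Sum = $6,950.
Difference $7,000 − $6,950 = +$50 applied to largest ownership shares (Orozco): Orozco becomes $2,750.

Vance: $2,000 · Orozco: $2,750 · Lindqvist: $950 · Dube: $1,300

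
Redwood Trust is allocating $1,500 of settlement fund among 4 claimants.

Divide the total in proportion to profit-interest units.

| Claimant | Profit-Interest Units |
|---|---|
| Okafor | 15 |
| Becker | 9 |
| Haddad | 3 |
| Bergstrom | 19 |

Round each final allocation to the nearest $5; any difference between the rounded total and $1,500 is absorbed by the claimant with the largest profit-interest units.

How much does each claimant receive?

Sum of profit-interest units: 15 + 9 + 3 + 19 = 46.
Unrounded shares: Okafor 489.13; Becker 293.48; Haddad 97.83; Bergstrom 619.57.
After rounding ($5): Okafor $490; Becker $295; Haddad $100; Bergstrom $620. Sum = $1,505.
Difference $1,500 − $1,505 = −$5 applied to largest profit-interest units (Bergstrom): Bergstrom becomes $615.

Okafor: $490; Becker: $295; Haddad: $100; Bergstrom: $615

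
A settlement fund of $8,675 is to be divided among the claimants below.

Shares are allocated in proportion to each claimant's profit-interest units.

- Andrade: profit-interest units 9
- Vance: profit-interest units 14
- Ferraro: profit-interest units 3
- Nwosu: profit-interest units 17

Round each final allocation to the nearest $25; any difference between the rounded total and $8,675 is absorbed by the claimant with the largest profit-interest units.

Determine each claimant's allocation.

Andrade: $1,825; Vance: $2,825; Ferraro: $600; Nwosu: $3,425

Combined profit-interest units = 9 + 14 + 3 + 17 = 43.
Pro-rata amounts: Andrade 1,815.70; Vance 2,824.42; Ferraro 605.23; Nwosu 3,429.65.
Rounded to nearest $25: Andrade $1,825; Vance $2,825; Ferraro $600; Nwosu $3,425. Sum = $8,675.
Sum already equals the total — no adjustment.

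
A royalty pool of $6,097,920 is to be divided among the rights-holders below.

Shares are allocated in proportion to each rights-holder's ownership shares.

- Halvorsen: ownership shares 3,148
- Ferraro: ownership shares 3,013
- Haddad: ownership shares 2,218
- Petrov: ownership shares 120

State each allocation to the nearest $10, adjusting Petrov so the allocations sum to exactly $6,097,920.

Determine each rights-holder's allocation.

Halvorsen: $2,258,650; Ferraro: $2,161,790; Haddad: $1,591,390; Petrov: $86,090

Combined ownership shares = 8,499.
Unrounded shares: Halvorsen 3,148/8,499 × $6,097,920 = 2,258,648.33; Ferraro 3,013/8,499 × $6,097,920 = 2,161,787.62; Haddad 2,218/8,499 × $6,097,920 = 1,591,385.64; Petrov 120/8,499 × $6,097,920 = 86,098.41.
Rounded to nearest $10: Halvorsen $2,258,650; Ferraro $2,161,790; Haddad $1,591,390; Petrov $86,100. Sum = $6,097,930.
Difference $6,097,920 − $6,097,930 = −$10 applied to Petrov: Petrov becomes $86,090.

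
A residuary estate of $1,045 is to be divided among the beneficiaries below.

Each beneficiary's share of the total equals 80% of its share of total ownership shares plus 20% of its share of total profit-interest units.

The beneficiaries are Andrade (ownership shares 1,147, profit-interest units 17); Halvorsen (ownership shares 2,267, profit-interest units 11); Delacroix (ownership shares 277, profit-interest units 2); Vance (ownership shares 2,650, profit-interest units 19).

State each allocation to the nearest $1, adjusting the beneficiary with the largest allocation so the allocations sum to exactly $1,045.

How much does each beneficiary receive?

Andrade: $224; Halvorsen: $346; Delacroix: $45; Vance: $430

Ownership shares total 6,341; profit-interest units total 49.
Composite weights (80% ownership shares + 20% profit-interest units): Andrade 0.2141; Halvorsen 0.3309; Delacroix 0.0431; Vance 0.4119.
Unrounded shares: Andrade 223.73; Halvorsen 345.80; Delacroix 45.05; Vance 430.42.
Rounded to nearest $1: Andrade $224; Halvorsen $346; Delacroix $45; Vance $430. Sum = $1,045.
Rounded total matches; no reconciliation needed.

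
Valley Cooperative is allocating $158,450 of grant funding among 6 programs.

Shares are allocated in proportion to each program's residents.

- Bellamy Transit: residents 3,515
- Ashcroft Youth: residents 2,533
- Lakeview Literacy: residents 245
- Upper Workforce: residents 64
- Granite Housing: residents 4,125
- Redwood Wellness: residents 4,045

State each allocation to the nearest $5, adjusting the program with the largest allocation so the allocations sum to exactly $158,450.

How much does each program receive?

Bellamy Transit: $38,340; Ashcroft Youth: $27,630; Lakeview Literacy: $2,670; Upper Workforce: $700; Granite Housing: $44,990; Redwood Wellness: $44,120

Residents total: 14,527.
Proportional shares: Bellamy Transit 3,515/14,527 × $158,450 = 38,339.08; Ashcroft Youth 2,533/14,527 × $158,450 = 27,628.13; Lakeview Literacy 245/14,527 × $158,450 = 2,672.28; Upper Workforce 64/14,527 × $158,450 = 698.07; Granite Housing 4,125/14,527 × $158,450 = 44,992.51; Redwood Wellness 4,045/14,527 × $158,450 = 44,119.93.
After rounding ($5): Bellamy Transit $38,340; Ashcroft Youth $27,630; Lakeview Literacy $2,670; Upper Workforce $700; Granite Housing $44,995; Redwood Wellness $44,120. Sum = $158,455.
Difference $158,450 − $158,455 = −$5 applied to largest allocation (Granite Housing): Granite Housing becomes $44,990.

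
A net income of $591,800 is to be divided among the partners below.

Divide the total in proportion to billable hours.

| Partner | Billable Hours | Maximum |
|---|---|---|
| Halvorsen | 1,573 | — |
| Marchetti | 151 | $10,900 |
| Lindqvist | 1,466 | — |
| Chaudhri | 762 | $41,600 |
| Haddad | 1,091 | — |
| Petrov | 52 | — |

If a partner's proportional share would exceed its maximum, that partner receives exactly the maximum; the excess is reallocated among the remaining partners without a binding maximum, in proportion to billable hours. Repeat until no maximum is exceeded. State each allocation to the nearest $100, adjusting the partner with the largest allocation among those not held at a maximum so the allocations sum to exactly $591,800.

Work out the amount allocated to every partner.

Halvorsen: $202,800 | Marchetti: $10,900 | Lindqvist: $189,100 | Chaudhri: $41,600 | Haddad: $140,700 | Petrov: $6,700

Total billable hours = 5,095.
Proportional shares (ignoring caps): Halvorsen 182,708.81; Marchetti 17,539.12; Lindqvist 170,280.43; Chaudhri 88,508.66; Haddad 126,723.02; Petrov 6,039.96.
Capped: Marchetti ($10,900), Chaudhri ($41,600); remaining pool $539,300 reallocated over remaining billable hours 4,182.
Remaining shares: Halvorsen 202,850.05 → $202,900; Lindqvist 189,051.60 → $189,100; Haddad 140,692.56 → $140,700; Petrov 6,705.79 → $6,700.
Rounding difference −$100 applied to Halvorsen → $202,800.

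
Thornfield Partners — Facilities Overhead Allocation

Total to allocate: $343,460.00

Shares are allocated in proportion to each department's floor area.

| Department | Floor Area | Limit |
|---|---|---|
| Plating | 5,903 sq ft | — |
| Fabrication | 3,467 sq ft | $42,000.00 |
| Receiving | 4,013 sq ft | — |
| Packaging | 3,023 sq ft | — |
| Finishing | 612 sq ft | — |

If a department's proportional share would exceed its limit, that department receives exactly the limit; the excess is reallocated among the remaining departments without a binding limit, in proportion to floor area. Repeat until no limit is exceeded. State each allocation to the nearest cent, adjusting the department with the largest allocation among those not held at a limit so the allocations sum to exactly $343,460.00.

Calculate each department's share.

Plating: $131,320.08 · Fabrication: $42,000.00 · Receiving: $89,274.52 · Packaging: $67,250.65 · Finishing: $13,614.75

Total floor area = 17,018.
Unconstrained shares: Plating 119,135.2909; Fabrication 69,971.5489; Receiving 80,991.0083; Packaging 61,010.6699; Finishing 12,351.4820.
Capped: Fabrication ($42,000.00); residual $301,460.00 reallocated over remaining floor area 13,551.
Redistributed shares: Plating 131,320.0782 → $131,320.08; Receiving 89,274.5170 → $89,274.52; Packaging 67,250.6516 → $67,250.65; Finishing 13,614.7532 → $13,614.75.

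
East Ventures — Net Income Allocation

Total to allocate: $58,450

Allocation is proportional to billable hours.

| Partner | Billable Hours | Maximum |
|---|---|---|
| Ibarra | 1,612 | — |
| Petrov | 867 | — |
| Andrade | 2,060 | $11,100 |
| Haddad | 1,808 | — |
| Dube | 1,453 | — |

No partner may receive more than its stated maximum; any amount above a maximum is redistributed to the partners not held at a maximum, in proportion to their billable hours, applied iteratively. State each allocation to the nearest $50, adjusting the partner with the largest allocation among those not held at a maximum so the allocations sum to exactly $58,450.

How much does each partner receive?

Total billable hours = 7,800.
Pro-rata shares before constraints: Ibarra 12,079.67; Petrov 6,496.94; Andrade 15,436.79; Haddad 13,548.41; Dube 10,888.19.
Capped: Andrade ($11,100); balance $47,350 reallocated over remaining billable hours 5,740.
Shares after redistribution: Ibarra 13,297.60 → $13,300; Petrov 7,151.99 → $7,150; Haddad 14,914.43 → $14,900; Dube 11,985.98 → $12,000.

Ibarra: $13,300 · Petrov: $7,150 · Andrade: $11,100 · Haddad: $14,900 · Dube: $12,000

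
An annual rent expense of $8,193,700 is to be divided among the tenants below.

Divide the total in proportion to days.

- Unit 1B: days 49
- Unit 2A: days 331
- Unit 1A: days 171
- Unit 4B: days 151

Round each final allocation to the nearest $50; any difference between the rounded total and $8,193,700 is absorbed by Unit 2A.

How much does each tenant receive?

Unit 1B: $571,900 | Unit 2A: $3,863,450 | Unit 1A: $1,995,900 | Unit 4B: $1,762,450

Days total: 702.
Raw shares: Unit 1B 49/702 × $8,193,700 = 571,924.93; Unit 2A 331/702 × $8,193,700 = 3,863,411.25; Unit 1A 171/702 × $8,193,700 = 1,995,901.28; Unit 4B 151/702 × $8,193,700 = 1,762,462.54.
Rounded to nearest $50: Unit 1B $571,900; Unit 2A $3,863,400; Unit 1A $1,995,900; Unit 4B $1,762,450. Sum = $8,193,650.
Difference $8,193,700 − $8,193,650 = +$50 applied to Unit 2A: Unit 2A becomes $3,863,450.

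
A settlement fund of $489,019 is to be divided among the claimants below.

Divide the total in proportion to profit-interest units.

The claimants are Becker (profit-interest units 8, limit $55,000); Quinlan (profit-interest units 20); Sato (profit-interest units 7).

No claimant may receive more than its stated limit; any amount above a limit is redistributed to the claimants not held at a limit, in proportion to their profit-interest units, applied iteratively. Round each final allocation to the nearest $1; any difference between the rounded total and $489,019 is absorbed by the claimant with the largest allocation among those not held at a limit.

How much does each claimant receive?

Total profit-interest units = 35.
Pro-rata shares before constraints: Becker 111,775.77; Quinlan 279,439.43; Sato 97,803.80.
Capped: Becker ($55,000); residual $434,019 reallocated over remaining profit-interest units 27.
Shares after redistribution: Quinlan 321,495.56 → $321,496; Sato 112,523.44 → $112,523.

Becker: $55,000 · Quinlan: $321,496 · Sato: $112,523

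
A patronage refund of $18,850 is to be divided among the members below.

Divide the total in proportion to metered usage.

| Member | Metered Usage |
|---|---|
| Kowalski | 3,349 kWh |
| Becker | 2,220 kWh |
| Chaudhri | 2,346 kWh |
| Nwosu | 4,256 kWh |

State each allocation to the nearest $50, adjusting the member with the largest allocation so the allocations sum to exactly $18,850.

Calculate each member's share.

Combined metered usage = 12,171.
Unrounded shares: Kowalski 3,349/12,171 × $18,850 = 5,186.81; Becker 2,220/12,171 × $18,850 = 3,438.25; Chaudhri 2,346/12,171 × $18,850 = 3,633.40; Nwosu 4,256/12,171 × $18,850 = 6,591.54.
After rounding ($50): Kowalski $5,200; Becker $3,450; Chaudhri $3,650; Nwosu $6,600. Sum = $18,900.
Difference $18,850 − $18,900 = −$50 applied to largest allocation (Nwosu): Nwosu becomes $6,550.

Kowalski: $5,200 · Becker: $3,450 · Chaudhri: $3,650 · Nwosu: $6,550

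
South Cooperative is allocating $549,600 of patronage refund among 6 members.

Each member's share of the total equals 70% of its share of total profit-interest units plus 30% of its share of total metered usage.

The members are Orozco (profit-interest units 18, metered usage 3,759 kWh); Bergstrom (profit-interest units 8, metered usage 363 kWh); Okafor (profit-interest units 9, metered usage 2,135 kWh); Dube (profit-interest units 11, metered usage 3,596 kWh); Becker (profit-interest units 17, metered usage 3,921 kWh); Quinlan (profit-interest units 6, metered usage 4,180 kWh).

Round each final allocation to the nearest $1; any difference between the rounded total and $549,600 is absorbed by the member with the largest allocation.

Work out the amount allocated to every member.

Profit-interest units total 69; metered usage total 17,954.
Composite weights (70% profit-interest units + 30% metered usage): Orozco 0.2454; Bergstrom 0.0872; Okafor 0.1270; Dube 0.1717; Becker 0.2380; Quinlan 0.1307.
Proportional shares: Orozco 134,882.40; Bergstrom 47,938.82; Okafor 69,787.58; Dube 94,355.93; Becker 130,794.47; Quinlan 71,840.81.
After rounding ($1): Orozco $134,882; Bergstrom $47,939; Okafor $69,788; Dube $94,356; Becker $130,794; Quinlan $71,841. Sum = $549,600.
Sum already equals the total — no adjustment.

Orozco: $134,882 · Bergstrom: $47,939 · Okafor: $69,788 · Dube: $94,356 · Becker: $130,794 · Quinlan: $71,841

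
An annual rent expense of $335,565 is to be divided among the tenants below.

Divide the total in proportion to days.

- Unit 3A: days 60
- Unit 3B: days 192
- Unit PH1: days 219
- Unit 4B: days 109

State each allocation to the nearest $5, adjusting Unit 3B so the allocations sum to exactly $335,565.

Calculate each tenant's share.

Sum of days: 580.
Pro-rata amounts: Unit 3A 60/580 × $335,565 = 34,713.62; Unit 3B 192/580 × $335,565 = 111,083.59; Unit PH1 219/580 × $335,565 = 126,704.72; Unit 4B 109/580 × $335,565 = 63,063.08.
At nearest $5: Unit 3A $34,715; Unit 3B $111,085; Unit PH1 $126,705; Unit 4B $63,065. Sum = $335,570.
Difference $335,565 − $335,570 = −$5 applied to Unit 3B: Unit 3B becomes $111,080.

Unit 3A: $34,715; Unit 3B: $111,080; Unit PH1: $126,705; Unit 4B: $63,065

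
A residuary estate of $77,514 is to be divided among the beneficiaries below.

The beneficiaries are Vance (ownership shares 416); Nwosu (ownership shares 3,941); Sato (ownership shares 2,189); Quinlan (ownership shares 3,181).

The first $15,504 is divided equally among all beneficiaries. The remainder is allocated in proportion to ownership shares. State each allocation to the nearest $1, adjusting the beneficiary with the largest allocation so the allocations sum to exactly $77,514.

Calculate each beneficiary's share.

Vance: $6,528; Nwosu: $29,000; Sato: $17,831; Quinlan: $24,155

First tranche $15,504 split equally: $3,876 each.
Remainder $62,010 by ownership shares (total 9,727): Vance 2,652.02 → $2,652; Nwosu 25,124.03 → $25,124; Sato 13,954.96 → $13,955; Quinlan 20,279.00 → $20,279.
Totals: Vance $3,876 + $2,652 = $6,528; Nwosu $3,876 + $25,124 = $29,000; Sato $3,876 + $13,955 = $17,831; Quinlan $3,876 + $20,279 = $24,155.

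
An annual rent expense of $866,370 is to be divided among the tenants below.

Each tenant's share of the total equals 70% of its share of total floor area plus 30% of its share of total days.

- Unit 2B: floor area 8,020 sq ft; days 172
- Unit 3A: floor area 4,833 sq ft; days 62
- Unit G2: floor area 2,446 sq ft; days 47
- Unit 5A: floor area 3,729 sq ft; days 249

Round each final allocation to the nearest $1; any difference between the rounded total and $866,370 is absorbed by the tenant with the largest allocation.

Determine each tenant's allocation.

Totals — floor area 19,028, days 530.
Blended shares (70% floor area + 30% days): Unit 2B 0.3924; Unit 3A 0.2129; Unit G2 0.1166; Unit 5A 0.2781.
Raw shares: Unit 2B 339,961.32; Unit 3A 184,441.70; Unit G2 101,007.44; Unit 5A 240,959.54.
After rounding ($1): Unit 2B $339,961; Unit 3A $184,442; Unit G2 $101,007; Unit 5A $240,960. Sum = $866,370.
Rounded total matches; no reconciliation needed.

Unit 2B: $339,961 · Unit 3A: $184,442 · Unit G2: $101,007 · Unit 5A: $240,960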